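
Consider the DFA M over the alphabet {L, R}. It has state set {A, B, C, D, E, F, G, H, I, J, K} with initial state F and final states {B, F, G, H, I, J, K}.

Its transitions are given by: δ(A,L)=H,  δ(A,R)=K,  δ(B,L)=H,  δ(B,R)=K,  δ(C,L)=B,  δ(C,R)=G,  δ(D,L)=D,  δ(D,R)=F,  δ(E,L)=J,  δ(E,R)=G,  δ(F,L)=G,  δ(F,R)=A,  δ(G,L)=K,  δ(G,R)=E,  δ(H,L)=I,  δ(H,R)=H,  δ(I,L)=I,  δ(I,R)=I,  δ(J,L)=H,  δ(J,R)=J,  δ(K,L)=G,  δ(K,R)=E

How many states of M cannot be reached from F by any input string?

3

Starting at F and following transitions, the reachable set is {A, E, F, G, H, I, J, K}. That leaves B, C, D unreachable — 3 in total.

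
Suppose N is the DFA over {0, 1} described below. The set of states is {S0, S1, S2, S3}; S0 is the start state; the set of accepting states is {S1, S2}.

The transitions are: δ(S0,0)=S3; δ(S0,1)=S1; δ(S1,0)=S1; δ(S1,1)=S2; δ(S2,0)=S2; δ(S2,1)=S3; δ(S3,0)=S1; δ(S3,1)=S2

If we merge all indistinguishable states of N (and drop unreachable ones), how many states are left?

Every state is reachable, so we keep all 4.
Initial partition by acceptance: {S1,S2} | {S0,S3}.
On input 1, block {S1,S2} splits into {S1} and {S2}.
Refine {S0,S3} on symbol 0: members go to different blocks, giving {S0} and {S3}.
No further refinement is possible. Final partition (4 blocks): {S1} | {S0} | {S2} | {S3}.

4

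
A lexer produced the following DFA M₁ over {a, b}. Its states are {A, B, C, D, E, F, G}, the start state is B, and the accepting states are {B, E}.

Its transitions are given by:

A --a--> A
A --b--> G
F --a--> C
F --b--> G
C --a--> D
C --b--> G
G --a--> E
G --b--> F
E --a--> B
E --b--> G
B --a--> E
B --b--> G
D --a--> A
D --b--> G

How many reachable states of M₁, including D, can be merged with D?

4

Every state is reachable, so we keep all 7.
Start with accepting vs non-accepting: {B,E} | {A,C,D,F,G}.
On input a, block {A,C,D,F,G} splits into {A,C,D,F} and {G}.
The partition is now stable with 3 blocks: {B,E} | {A,C,D,F} | {G}.
The equivalence class containing D is {A,C,D,F}, of size 4.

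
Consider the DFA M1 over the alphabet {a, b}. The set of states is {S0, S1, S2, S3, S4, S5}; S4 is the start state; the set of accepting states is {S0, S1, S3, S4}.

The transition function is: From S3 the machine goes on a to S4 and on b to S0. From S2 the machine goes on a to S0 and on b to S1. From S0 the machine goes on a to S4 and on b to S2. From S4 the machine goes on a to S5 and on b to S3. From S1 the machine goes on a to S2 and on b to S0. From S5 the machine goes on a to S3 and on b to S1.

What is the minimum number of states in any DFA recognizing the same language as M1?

Every state is reachable, so we keep all 6.
Start with accepting vs non-accepting: {S0,S1,S3,S4} | {S2,S5}.
Split {S0,S1,S3,S4} by δ(·,a) → {S0,S3} and {S1,S4}.
Split {S0,S3} by δ(·,b) → {S0} and {S3}.
Split {S2,S5} by δ(·,a) → {S2} and {S5}.
Split {S1,S4} by δ(·,a) → {S1} and {S4}.
Stable partition: {S0} | {S2} | {S1} | {S3} | {S5} | {S4} — 6 equivalence classes.

6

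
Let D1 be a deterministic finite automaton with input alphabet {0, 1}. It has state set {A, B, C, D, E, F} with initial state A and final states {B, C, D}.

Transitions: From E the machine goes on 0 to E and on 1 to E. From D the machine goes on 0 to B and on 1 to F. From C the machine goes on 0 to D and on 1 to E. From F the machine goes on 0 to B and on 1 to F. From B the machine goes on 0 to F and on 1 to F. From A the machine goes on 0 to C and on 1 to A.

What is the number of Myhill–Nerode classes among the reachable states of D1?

6

Every state is reachable, so we keep all 6.
Start with accepting vs non-accepting: {B,C,D} | {A,E,F}.
Refine {B,C,D} on symbol 0: members go to different blocks, giving {C,D} and {B}.
Split {C,D} by δ(·,0) → {C} and {D}.
Refine {A,E,F} on symbol 0: members go to different blocks, giving {A} and {E} and {F}.
The partition is now stable with 6 blocks: {C} | {A} | {B} | {D} | {E} | {F}.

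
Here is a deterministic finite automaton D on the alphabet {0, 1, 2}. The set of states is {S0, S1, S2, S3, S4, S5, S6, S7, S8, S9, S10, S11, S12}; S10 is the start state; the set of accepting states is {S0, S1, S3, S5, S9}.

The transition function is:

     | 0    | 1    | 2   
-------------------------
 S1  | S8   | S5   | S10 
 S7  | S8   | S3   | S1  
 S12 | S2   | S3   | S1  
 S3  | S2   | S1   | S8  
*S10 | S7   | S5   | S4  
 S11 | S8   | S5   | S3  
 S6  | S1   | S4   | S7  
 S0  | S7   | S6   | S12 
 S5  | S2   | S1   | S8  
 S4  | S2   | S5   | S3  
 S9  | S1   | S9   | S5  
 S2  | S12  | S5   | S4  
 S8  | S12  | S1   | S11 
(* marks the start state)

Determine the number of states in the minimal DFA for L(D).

3

States {S0,S6,S9} cannot be reached from the start state, so discard them.
Start with accepting vs non-accepting: {S1,S3,S5} | {S2,S4,S7,S8,S10,S11,S12}.
Refine {S2,S4,S7,S8,S10,S11,S12} on symbol 2: members go to different blocks, giving {S4,S7,S11,S12} and {S2,S8,S10}.
No further refinement is possible. Final partition (3 blocks): {S1,S3,S5} | {S4,S7,S11,S12} | {S2,S8,S10}.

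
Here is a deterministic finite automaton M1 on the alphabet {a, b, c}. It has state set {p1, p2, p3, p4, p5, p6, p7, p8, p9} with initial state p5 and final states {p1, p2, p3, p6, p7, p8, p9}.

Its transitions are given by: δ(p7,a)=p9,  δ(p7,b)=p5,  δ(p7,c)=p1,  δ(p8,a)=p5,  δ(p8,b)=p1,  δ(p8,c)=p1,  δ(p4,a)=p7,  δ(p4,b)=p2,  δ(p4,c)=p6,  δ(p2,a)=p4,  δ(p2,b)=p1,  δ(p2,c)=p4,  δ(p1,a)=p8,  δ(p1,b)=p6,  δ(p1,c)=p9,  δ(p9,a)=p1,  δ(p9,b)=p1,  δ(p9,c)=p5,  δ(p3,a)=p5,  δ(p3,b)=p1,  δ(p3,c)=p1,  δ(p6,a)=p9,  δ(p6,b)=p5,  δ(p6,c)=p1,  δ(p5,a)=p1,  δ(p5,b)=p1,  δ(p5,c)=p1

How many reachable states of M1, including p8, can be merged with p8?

Reachable states from the start: {p1,p5,p6,p8,p9}. Unreachable: {p2,p3,p4,p7} — drop them.
Initial partition by acceptance: {p1,p6,p8,p9} | {p5}.
On input a, block {p1,p6,p8,p9} splits into {p1,p6,p9} and {p8}.
Refine {p1,p6,p9} on symbol a: members go to different blocks, giving {p6,p9} and {p1}.
On input a, block {p6,p9} splits into {p6} and {p9}.
Stable partition: {p6} | {p5} | {p8} | {p1} | {p9} — 5 equivalence classes.
State p8 belongs to the block {p8}, which has 1 states.

1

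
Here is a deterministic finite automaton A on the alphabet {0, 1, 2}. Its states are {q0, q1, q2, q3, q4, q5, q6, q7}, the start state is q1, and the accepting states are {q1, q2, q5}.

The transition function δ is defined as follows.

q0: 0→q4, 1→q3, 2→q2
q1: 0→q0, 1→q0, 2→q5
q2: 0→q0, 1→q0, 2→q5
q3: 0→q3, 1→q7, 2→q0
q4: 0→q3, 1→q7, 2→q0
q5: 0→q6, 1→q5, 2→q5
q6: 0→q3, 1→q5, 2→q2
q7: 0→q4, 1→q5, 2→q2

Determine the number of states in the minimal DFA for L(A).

5

Start with accepting vs non-accepting: {q1,q2,q5} | {q0,q3,q4,q6,q7}.
Split {q1,q2,q5} by δ(·,1) → {q1,q2} and {q5}.
Split {q0,q3,q4,q6,q7} by δ(·,1) → {q0,q3,q4} and {q6,q7}.
Split {q0,q3,q4} by δ(·,1) → {q3,q4} and {q0}.
Stable partition: {q1,q2} | {q3,q4} | {q5} | {q6,q7} | {q0} — 5 equivalence classes.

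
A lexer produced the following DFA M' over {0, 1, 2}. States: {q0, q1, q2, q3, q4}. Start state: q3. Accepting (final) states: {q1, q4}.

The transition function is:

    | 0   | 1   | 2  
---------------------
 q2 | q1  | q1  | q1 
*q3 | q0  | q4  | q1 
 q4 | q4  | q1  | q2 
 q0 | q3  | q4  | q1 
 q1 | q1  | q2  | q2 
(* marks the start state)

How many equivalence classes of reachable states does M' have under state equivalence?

4

Initial partition by acceptance: {q1,q4} | {q0,q2,q3}.
Split {q1,q4} by δ(·,1) → {q1} and {q4}.
Refine {q0,q2,q3} on symbol 0: members go to different blocks, giving {q0,q3} and {q2}.
The partition is now stable with 4 blocks: {q1} | {q0,q3} | {q4} | {q2}.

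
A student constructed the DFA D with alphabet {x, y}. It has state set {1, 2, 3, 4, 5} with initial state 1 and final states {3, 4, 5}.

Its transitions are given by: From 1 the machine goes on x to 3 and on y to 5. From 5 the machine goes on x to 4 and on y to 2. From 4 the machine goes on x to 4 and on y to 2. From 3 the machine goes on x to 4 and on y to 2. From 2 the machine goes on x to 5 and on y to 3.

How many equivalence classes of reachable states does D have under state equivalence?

2

All states are reachable from the start state.
Initial partition by acceptance: {3,4,5} | {1,2}.
No further refinement is possible. Final partition (2 blocks): {3,4,5} | {1,2}.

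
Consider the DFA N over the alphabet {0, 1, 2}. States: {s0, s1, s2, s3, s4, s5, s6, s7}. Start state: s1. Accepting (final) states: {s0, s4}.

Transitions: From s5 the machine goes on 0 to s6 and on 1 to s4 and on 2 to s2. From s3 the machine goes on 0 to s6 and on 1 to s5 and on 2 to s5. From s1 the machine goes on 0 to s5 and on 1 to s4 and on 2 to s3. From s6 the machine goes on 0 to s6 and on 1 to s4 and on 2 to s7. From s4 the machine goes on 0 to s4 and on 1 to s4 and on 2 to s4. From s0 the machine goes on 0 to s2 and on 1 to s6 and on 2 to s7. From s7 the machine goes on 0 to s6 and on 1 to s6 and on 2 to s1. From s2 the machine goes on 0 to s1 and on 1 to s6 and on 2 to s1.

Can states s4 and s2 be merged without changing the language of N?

First remove the unreachable states {s0}; 7 states remain.
Initial partition by acceptance: {s4} | {s1,s2,s3,s5,s6,s7}.
On input 1, block {s1,s2,s3,s5,s6,s7} splits into {s1,s5,s6} and {s2,s3,s7}.
The partition is now stable with 3 blocks: {s4} | {s1,s5,s6} | {s2,s3,s7}.
s4 and s2 end up in different blocks, so they are distinguishable. For instance, the string 'ε' is accepted from only s4.

No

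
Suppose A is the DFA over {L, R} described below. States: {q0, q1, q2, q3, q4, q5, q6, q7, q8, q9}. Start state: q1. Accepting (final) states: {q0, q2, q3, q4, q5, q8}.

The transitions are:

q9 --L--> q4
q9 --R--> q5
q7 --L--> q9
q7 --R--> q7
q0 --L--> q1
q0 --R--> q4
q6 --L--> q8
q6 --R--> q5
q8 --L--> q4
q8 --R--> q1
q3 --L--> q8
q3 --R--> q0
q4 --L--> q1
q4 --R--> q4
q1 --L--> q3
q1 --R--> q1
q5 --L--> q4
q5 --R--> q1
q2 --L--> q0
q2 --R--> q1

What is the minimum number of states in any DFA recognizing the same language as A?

First remove the unreachable states {q2,q5,q6,q7,q9}; 5 states remain.
P0 = {q0,q3,q4,q8} | {q1}.
Split {q0,q3,q4,q8} by δ(·,L) → {q0,q4} and {q3,q8}.
Split {q3,q8} by δ(·,L) → {q3} and {q8}.
Stable partition: {q0,q4} | {q1} | {q3} | {q8} — 4 equivalence classes.

4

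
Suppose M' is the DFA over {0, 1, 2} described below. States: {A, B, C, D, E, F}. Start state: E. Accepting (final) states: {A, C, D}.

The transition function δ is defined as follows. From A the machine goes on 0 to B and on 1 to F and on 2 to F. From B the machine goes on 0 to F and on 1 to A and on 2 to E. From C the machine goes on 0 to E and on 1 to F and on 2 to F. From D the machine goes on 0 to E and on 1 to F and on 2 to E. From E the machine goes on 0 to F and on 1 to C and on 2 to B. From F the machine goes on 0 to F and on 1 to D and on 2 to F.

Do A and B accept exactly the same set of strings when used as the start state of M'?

All states are reachable from the start state.
Initial partition by acceptance: {A,C,D} | {B,E,F}.
The partition is now stable with 2 blocks: {A,C,D} | {B,E,F}.
A and B end up in different blocks, so they are distinguishable. For instance, the string 'ε' is accepted from only A.

No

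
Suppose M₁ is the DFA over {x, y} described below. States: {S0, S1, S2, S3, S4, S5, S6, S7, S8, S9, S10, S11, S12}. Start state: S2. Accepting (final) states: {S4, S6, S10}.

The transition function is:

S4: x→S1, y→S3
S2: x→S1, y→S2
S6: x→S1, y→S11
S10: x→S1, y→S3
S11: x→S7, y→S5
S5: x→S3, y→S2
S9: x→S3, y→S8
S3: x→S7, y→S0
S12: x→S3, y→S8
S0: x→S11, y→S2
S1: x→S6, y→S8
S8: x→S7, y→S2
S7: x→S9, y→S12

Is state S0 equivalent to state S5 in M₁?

Yes

Reachable states from the start: {S0,S1,S2,S3,S5,S6,S7,S8,S9,S11,S12}. Unreachable: {S4,S10} — drop them.
Start with accepting vs non-accepting: {S6} | {S0,S1,S2,S3,S5,S7,S8,S9,S11,S12}.
On input x, block {S0,S1,S2,S3,S5,S7,S8,S9,S11,S12} splits into {S0,S2,S3,S5,S7,S8,S9,S11,S12} and {S1}.
Split {S0,S2,S3,S5,S7,S8,S9,S11,S12} by δ(·,x) → {S0,S3,S5,S7,S8,S9,S11,S12} and {S2}.
Split {S0,S3,S5,S7,S8,S9,S11,S12} by δ(·,y) → {S3,S7,S9,S11,S12} and {S0,S5,S8}.
Refine {S3,S7,S9,S11,S12} on symbol y: members go to different blocks, giving {S3,S9,S11,S12} and {S7}.
On input x, block {S3,S9,S11,S12} splits into {S3,S11} and {S9,S12}.
On input x, block {S0,S5,S8} splits into {S0,S5} and {S8}.
The partition is now stable with 8 blocks: {S6} | {S3,S11} | {S1} | {S2} | {S0,S5} | {S7} | {S9,S12} | {S8}.
S0 and S5 lie in the same block of the stable partition, so they are equivalent — no string distinguishes them.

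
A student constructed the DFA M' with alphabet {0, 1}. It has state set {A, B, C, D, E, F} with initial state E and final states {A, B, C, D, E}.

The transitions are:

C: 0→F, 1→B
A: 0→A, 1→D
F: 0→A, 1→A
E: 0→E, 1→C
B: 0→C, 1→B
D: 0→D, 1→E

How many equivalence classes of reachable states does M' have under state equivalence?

Every state is reachable, so we keep all 6.
Initial partition by acceptance: {A,B,C,D,E} | {F}.
Split {A,B,C,D,E} by δ(·,0) → {A,B,D,E} and {C}.
Refine {A,B,D,E} on symbol 0: members go to different blocks, giving {A,D,E} and {B}.
Refine {A,D,E} on symbol 1: members go to different blocks, giving {A,D} and {E}.
Refine {A,D} on symbol 1: members go to different blocks, giving {A} and {D}.
The partition is now stable with 6 blocks: {A} | {F} | {C} | {B} | {E} | {D}.

6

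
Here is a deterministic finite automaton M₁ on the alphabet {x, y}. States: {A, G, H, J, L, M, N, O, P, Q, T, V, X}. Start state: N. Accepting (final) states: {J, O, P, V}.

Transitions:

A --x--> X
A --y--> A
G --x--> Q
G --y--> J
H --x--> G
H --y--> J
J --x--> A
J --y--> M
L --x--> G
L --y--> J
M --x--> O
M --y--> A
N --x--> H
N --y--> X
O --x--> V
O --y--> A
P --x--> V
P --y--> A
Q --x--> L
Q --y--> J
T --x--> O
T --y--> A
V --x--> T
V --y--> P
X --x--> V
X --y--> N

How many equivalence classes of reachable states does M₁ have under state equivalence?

8

All states are reachable from the start state.
Initial partition by acceptance: {J,O,P,V} | {A,G,H,L,M,N,Q,T,X}.
On input x, block {J,O,P,V} splits into {J,V} and {O,P}.
Split {J,V} by δ(·,y) → {J} and {V}.
Split {A,G,H,L,M,N,Q,T,X} by δ(·,x) → {A,G,H,L,N,Q} and {M,T} and {X}.
Refine {A,G,H,L,N,Q} on symbol x: members go to different blocks, giving {G,H,L,N,Q} and {A}.
Split {G,H,L,N,Q} by δ(·,y) → {G,H,L,Q} and {N}.
Stable partition: {J} | {G,H,L,Q} | {O,P} | {V} | {M,T} | {X} | {A} | {N} — 8 equivalence classes.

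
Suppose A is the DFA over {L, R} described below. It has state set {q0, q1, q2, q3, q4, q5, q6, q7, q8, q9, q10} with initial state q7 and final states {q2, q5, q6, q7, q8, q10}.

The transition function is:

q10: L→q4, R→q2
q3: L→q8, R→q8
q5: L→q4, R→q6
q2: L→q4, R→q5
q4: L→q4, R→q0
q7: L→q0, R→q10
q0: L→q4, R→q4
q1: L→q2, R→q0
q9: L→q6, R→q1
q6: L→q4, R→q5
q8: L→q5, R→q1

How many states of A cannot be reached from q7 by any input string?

Starting at q7 and following transitions, the reachable set is {q0, q2, q4, q5, q6, q7, q10}. That leaves q1, q3, q8, q9 unreachable — 4 in total.

4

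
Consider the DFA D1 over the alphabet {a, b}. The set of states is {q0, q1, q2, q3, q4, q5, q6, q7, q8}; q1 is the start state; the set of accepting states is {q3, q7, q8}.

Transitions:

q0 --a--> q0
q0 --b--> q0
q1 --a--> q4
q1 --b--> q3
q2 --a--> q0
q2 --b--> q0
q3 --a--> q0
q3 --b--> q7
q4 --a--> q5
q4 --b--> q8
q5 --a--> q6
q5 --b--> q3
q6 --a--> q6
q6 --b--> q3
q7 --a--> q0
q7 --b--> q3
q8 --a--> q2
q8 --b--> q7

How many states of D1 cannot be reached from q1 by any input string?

Every one of the 9 states is reachable from q1.

0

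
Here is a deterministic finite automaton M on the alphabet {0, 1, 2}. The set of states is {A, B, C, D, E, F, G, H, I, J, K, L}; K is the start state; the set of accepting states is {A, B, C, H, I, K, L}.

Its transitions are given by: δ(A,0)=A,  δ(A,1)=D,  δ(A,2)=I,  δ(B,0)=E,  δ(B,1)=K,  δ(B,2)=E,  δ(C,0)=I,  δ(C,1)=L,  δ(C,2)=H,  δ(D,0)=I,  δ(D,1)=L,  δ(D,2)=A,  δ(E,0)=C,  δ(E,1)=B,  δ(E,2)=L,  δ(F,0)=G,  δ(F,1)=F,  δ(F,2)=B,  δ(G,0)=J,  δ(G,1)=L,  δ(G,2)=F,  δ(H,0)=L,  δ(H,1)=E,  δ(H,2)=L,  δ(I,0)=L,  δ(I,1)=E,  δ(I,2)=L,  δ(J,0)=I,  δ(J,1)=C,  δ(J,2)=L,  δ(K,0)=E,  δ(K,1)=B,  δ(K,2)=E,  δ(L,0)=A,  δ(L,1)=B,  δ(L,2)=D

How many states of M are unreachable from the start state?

3

BFS from K reaches {A, B, C, D, E, H, I, K, L}; the 3 state(s) F, G, J are never visited.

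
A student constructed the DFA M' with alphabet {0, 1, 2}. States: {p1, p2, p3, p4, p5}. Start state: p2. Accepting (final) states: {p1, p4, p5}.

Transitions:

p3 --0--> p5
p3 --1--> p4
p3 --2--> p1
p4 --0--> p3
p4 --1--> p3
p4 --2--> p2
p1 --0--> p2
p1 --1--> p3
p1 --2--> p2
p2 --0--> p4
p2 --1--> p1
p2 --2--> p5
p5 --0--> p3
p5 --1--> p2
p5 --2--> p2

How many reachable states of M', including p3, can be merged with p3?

All states are reachable from the start state.
Initial partition by acceptance: {p1,p4,p5} | {p2,p3}.
The partition is now stable with 2 blocks: {p1,p4,p5} | {p2,p3}.
State p3 belongs to the block {p2,p3}, which has 2 states.

2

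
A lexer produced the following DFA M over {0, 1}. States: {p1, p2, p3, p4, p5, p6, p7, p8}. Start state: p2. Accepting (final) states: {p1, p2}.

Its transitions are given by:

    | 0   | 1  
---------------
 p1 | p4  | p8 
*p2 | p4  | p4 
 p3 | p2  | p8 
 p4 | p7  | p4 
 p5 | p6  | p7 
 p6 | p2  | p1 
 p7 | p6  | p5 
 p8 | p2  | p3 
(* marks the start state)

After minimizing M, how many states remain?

6

Initial partition by acceptance: {p1,p2} | {p3,p4,p5,p6,p7,p8}.
On input 0, block {p3,p4,p5,p6,p7,p8} splits into {p3,p6,p8} and {p4,p5,p7}.
Split {p1,p2} by δ(·,1) → {p1} and {p2}.
Refine {p3,p6,p8} on symbol 1: members go to different blocks, giving {p3,p8} and {p6}.
On input 0, block {p4,p5,p7} splits into {p5,p7} and {p4}.
Stable partition: {p1} | {p3,p8} | {p5,p7} | {p2} | {p6} | {p4} — 6 equivalence classes.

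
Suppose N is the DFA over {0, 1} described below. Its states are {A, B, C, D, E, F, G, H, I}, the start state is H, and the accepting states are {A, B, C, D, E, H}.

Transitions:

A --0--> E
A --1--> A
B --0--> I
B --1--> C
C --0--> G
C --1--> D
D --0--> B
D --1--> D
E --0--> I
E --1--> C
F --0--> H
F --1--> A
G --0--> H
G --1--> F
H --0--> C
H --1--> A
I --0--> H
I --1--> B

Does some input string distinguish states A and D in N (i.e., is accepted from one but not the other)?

Initial partition by acceptance: {A,B,C,D,E,H} | {F,G,I}.
On input 0, block {A,B,C,D,E,H} splits into {A,D,H} and {B,C,E}.
Split {F,G,I} by δ(·,1) → {F} and {G} and {I}.
Refine {B,C,E} on symbol 0: members go to different blocks, giving {B,E} and {C}.
Split {A,D,H} by δ(·,0) → {A,D} and {H}.
No further refinement is possible. Final partition (7 blocks): {A,D} | {F} | {B,E} | {G} | {I} | {C} | {H}.
A and D lie in the same block of the stable partition, so they are equivalent — no string distinguishes them.

No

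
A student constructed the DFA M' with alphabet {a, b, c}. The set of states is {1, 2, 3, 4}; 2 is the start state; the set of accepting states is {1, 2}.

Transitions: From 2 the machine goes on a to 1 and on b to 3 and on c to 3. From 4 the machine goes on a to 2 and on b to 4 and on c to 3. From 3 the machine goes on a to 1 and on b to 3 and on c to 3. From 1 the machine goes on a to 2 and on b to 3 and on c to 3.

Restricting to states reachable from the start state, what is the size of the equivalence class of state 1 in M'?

2

States {4} cannot be reached from the start state, so discard them.
P0 = {1,2} | {3}.
No further refinement is possible. Final partition (2 blocks): {1,2} | {3}.
State 1 belongs to the block {1,2}, which has 2 states.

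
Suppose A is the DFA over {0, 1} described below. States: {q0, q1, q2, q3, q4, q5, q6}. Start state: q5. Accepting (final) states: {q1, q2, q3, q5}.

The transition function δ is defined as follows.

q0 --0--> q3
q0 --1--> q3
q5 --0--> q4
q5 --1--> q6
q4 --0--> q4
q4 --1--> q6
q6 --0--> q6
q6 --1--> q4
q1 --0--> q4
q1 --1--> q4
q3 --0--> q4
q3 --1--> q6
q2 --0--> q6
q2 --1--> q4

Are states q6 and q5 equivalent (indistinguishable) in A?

No

Reachable states from the start: {q4,q5,q6}. Unreachable: {q0,q1,q2,q3} — drop them.
P0 = {q5} | {q4,q6}.
Stable partition: {q5} | {q4,q6} — 2 equivalence classes.
q6 and q5 end up in different blocks, so they are distinguishable. For instance, the string 'ε' is accepted from only q5.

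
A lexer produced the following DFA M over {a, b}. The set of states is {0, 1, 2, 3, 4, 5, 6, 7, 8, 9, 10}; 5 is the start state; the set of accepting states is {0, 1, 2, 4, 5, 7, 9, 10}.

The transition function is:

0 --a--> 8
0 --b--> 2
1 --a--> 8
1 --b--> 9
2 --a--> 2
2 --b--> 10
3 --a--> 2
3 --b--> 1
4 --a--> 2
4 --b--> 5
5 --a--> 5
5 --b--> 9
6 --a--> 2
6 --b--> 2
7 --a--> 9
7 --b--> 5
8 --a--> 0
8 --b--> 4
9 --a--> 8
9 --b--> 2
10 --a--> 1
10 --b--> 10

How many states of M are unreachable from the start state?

3

BFS from 5 reaches {0, 1, 2, 4, 5, 8, 9, 10}; the 3 state(s) 3, 6, 7 are never visited.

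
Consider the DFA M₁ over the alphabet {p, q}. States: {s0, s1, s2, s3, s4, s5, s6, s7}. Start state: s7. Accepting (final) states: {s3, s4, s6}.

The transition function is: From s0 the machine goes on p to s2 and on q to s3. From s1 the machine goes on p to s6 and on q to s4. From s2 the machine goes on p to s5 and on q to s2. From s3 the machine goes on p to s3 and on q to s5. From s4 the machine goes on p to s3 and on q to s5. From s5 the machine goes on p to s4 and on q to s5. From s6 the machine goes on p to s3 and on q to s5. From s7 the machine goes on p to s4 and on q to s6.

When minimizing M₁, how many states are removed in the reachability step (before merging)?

3

No path from s7 leads to s0, s1, s2; the other 5 states are all reachable.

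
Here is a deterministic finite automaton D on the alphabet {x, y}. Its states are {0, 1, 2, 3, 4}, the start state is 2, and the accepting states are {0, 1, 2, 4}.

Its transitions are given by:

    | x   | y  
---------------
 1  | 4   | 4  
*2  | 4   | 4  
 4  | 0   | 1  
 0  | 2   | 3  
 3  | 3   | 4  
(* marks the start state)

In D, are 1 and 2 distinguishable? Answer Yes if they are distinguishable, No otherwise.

No

Initial partition by acceptance: {0,1,2,4} | {3}.
On input y, block {0,1,2,4} splits into {1,2,4} and {0}.
Refine {1,2,4} on symbol x: members go to different blocks, giving {1,2} and {4}.
The partition is now stable with 4 blocks: {1,2} | {3} | {0} | {4}.
1 and 2 lie in the same block of the stable partition, so they are equivalent — no string distinguishes them.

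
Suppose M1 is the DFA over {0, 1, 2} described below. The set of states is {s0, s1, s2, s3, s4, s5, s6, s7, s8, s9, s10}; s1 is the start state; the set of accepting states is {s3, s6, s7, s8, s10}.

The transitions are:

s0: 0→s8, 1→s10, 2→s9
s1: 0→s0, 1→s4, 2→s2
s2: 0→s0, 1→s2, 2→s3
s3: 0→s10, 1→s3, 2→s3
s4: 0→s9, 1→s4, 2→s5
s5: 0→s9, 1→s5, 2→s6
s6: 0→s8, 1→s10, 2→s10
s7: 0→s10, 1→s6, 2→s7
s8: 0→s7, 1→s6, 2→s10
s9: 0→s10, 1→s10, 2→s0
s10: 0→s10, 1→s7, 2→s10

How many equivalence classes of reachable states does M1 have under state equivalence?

Start with accepting vs non-accepting: {s3,s6,s7,s8,s10} | {s0,s1,s2,s4,s5,s9}.
On input 0, block {s0,s1,s2,s4,s5,s9} splits into {s1,s2,s4,s5} and {s0,s9}.
Refine {s1,s2,s4,s5} on symbol 2: members go to different blocks, giving {s1,s4} and {s2,s5}.
The partition is now stable with 4 blocks: {s3,s6,s7,s8,s10} | {s1,s4} | {s0,s9} | {s2,s5}.

4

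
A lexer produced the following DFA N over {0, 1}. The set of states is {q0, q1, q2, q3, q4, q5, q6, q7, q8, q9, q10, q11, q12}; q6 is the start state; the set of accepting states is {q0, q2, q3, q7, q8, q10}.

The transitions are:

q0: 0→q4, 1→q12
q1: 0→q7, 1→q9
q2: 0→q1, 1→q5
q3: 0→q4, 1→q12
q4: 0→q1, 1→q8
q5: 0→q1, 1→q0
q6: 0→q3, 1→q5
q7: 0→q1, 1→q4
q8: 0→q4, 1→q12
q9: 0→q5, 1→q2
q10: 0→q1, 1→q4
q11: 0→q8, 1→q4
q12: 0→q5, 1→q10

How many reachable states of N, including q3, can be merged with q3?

3

Reachable states from the start: {q0,q1,q2,q3,q4,q5,q6,q7,q8,q9,q10,q12}. Unreachable: {q11} — drop them.
Initial partition by acceptance: {q0,q2,q3,q7,q8,q10} | {q1,q4,q5,q6,q9,q12}.
Refine {q1,q4,q5,q6,q9,q12} on symbol 0: members go to different blocks, giving {q4,q5,q9,q12} and {q1,q6}.
On input 0, block {q0,q2,q3,q7,q8,q10} splits into {q0,q3,q8} and {q2,q7,q10}.
On input 0, block {q4,q5,q9,q12} splits into {q4,q5} and {q9,q12}.
On input 0, block {q1,q6} splits into {q1} and {q6}.
No further refinement is possible. Final partition (6 blocks): {q0,q3,q8} | {q4,q5} | {q1} | {q2,q7,q10} | {q9,q12} | {q6}.
The equivalence class containing q3 is {q0,q3,q8}, of size 3.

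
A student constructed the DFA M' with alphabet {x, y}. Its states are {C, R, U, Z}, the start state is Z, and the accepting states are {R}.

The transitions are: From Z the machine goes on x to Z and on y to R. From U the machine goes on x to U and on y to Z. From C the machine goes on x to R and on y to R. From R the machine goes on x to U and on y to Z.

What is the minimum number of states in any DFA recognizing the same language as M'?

3

First remove the unreachable states {C}; 3 states remain.
Initial partition by acceptance: {R} | {U,Z}.
Split {U,Z} by δ(·,y) → {Z} and {U}.
The partition is now stable with 3 blocks: {R} | {Z} | {U}.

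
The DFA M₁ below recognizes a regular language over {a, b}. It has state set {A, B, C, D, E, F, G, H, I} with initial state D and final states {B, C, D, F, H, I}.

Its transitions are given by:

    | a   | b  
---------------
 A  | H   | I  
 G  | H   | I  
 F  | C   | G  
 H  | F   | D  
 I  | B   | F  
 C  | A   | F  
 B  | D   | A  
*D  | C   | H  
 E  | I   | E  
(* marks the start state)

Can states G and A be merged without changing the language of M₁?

States {E} cannot be reached from the start state, so discard them.
Initial partition by acceptance: {B,C,D,F,H,I} | {A,G}.
Split {B,C,D,F,H,I} by δ(·,a) → {B,D,F,H,I} and {C}.
Refine {B,D,F,H,I} on symbol a: members go to different blocks, giving {B,H,I} and {D,F}.
On input a, block {B,H,I} splits into {B,H} and {I}.
Split {B,H} by δ(·,b) → {B} and {H}.
Split {D,F} by δ(·,b) → {D} and {F}.
Stable partition: {B} | {A,G} | {C} | {D} | {I} | {H} | {F} — 7 equivalence classes.
G and A lie in the same block of the stable partition, so they are equivalent — no string distinguishes them.

Yes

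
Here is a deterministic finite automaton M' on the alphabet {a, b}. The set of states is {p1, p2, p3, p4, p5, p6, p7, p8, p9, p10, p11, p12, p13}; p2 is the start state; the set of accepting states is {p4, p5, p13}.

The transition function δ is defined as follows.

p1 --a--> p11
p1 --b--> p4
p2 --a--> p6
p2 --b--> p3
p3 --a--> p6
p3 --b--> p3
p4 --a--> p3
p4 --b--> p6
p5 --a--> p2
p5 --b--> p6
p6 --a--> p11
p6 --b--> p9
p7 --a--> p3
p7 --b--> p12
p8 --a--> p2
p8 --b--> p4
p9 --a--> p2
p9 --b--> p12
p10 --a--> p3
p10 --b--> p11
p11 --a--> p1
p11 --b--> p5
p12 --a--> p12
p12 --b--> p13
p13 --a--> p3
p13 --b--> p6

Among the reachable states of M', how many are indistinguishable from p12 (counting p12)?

First remove the unreachable states {p7,p8,p10}; 10 states remain.
Initial partition by acceptance: {p4,p5,p13} | {p1,p2,p3,p6,p9,p11,p12}.
Refine {p1,p2,p3,p6,p9,p11,p12} on symbol b: members go to different blocks, giving {p2,p3,p6,p9} and {p1,p11,p12}.
Split {p2,p3,p6,p9} by δ(·,a) → {p2,p3,p9} and {p6}.
On input a, block {p2,p3,p9} splits into {p2,p3} and {p9}.
Stable partition: {p4,p5,p13} | {p2,p3} | {p1,p11,p12} | {p6} | {p9} — 5 equivalence classes.
The equivalence class containing p12 is {p1,p11,p12}, of size 3.

3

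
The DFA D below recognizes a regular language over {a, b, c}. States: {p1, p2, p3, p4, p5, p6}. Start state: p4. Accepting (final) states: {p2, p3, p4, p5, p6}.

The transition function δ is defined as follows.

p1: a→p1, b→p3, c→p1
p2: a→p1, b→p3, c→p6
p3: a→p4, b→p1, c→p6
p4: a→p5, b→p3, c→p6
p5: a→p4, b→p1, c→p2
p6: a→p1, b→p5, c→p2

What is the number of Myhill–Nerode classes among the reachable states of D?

4

All states are reachable from the start state.
Initial partition by acceptance: {p2,p3,p4,p5,p6} | {p1}.
Refine {p2,p3,p4,p5,p6} on symbol a: members go to different blocks, giving {p3,p4,p5} and {p2,p6}.
Refine {p3,p4,p5} on symbol b: members go to different blocks, giving {p3,p5} and {p4}.
No further refinement is possible. Final partition (4 blocks): {p3,p5} | {p1} | {p2,p6} | {p4}.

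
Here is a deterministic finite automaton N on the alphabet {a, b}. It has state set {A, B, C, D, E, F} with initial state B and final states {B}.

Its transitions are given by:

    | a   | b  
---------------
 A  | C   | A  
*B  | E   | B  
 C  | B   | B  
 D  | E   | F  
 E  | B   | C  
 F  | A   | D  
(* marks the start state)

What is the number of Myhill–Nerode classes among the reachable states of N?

3

States {A,D,F} cannot be reached from the start state, so discard them.
P0 = {B} | {C,E}.
Refine {C,E} on symbol b: members go to different blocks, giving {C} and {E}.
Stable partition: {B} | {C} | {E} — 3 equivalence classes.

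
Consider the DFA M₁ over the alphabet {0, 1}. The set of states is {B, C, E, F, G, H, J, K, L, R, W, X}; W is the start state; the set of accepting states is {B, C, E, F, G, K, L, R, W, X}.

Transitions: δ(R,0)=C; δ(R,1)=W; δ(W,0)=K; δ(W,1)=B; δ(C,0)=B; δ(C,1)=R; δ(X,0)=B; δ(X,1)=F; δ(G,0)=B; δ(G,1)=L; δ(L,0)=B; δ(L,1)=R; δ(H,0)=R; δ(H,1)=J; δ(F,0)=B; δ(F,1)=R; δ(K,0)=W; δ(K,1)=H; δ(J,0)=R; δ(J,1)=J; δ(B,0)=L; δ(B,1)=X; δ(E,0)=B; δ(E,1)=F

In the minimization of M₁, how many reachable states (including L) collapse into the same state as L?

First remove the unreachable states {E,G}; 10 states remain.
Start with accepting vs non-accepting: {B,C,F,K,L,R,W,X} | {H,J}.
On input 1, block {B,C,F,K,L,R,W,X} splits into {B,C,F,L,R,W,X} and {K}.
Split {B,C,F,L,R,W,X} by δ(·,0) → {B,C,F,L,R,X} and {W}.
Refine {B,C,F,L,R,X} on symbol 1: members go to different blocks, giving {B,C,F,L,X} and {R}.
Split {B,C,F,L,X} by δ(·,1) → {C,F,L} and {B,X}.
Refine {B,X} on symbol 0: members go to different blocks, giving {B} and {X}.
The partition is now stable with 7 blocks: {C,F,L} | {H,J} | {K} | {W} | {R} | {B} | {X}.
State L belongs to the block {C,F,L}, which has 3 states.

3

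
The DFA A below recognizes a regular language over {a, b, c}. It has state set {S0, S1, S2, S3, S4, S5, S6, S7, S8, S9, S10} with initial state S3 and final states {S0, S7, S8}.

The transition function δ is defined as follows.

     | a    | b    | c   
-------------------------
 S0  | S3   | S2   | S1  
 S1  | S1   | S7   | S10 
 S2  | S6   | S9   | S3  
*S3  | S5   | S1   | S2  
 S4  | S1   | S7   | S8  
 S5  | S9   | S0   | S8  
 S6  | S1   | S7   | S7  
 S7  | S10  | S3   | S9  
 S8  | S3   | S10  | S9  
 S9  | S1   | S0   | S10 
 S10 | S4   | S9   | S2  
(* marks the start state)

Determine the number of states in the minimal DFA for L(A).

Every state is reachable, so we keep all 11.
Start with accepting vs non-accepting: {S0,S7,S8} | {S1,S2,S3,S4,S5,S6,S9,S10}.
Refine {S1,S2,S3,S4,S5,S6,S9,S10} on symbol b: members go to different blocks, giving {S1,S4,S5,S6,S9} and {S2,S3,S10}.
Split {S1,S4,S5,S6,S9} by δ(·,c) → {S4,S5,S6} and {S1,S9}.
No further refinement is possible. Final partition (4 blocks): {S0,S7,S8} | {S4,S5,S6} | {S2,S3,S10} | {S1,S9}.

4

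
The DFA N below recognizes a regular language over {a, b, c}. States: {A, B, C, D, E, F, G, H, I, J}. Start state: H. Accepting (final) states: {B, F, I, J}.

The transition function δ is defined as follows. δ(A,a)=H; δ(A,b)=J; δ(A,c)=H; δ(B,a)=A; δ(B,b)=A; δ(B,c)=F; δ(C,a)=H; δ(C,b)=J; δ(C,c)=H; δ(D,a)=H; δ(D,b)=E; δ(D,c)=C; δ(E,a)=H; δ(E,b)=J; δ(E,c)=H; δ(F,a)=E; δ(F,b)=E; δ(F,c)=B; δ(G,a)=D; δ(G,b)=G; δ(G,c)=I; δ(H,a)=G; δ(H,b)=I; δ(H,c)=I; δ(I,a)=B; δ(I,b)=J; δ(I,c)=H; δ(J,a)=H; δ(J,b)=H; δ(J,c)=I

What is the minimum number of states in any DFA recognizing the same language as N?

7

Every state is reachable, so we keep all 10.
Initial partition by acceptance: {B,F,I,J} | {A,C,D,E,G,H}.
Split {B,F,I,J} by δ(·,a) → {B,F,J} and {I}.
Split {B,F,J} by δ(·,c) → {B,F} and {J}.
Refine {A,C,D,E,G,H} on symbol b: members go to different blocks, giving {A,C,E} and {D,G} and {H}.
On input a, block {D,G} splits into {D} and {G}.
No further refinement is possible. Final partition (7 blocks): {B,F} | {A,C,E} | {I} | {J} | {D} | {H} | {G}.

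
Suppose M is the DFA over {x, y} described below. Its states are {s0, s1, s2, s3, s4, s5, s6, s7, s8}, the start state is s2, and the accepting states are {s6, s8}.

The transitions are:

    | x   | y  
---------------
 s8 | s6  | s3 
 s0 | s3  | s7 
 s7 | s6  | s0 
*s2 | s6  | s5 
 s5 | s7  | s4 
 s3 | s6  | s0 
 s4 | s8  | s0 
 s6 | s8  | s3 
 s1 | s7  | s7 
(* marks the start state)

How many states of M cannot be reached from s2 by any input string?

1

Starting at s2 and following transitions, the reachable set is {s0, s2, s3, s4, s5, s6, s7, s8}. That leaves s1 unreachable — 1 in total.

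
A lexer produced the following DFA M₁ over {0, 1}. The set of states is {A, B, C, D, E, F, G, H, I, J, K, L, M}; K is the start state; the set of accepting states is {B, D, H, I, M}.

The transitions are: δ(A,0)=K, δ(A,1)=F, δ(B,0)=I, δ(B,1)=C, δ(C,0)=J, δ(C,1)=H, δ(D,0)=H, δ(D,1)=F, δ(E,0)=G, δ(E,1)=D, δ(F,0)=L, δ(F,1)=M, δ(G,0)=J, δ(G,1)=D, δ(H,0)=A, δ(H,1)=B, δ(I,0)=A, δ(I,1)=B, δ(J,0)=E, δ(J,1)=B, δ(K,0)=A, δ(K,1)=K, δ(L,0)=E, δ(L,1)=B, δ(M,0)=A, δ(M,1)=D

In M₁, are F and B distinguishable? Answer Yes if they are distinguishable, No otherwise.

Yes

Every state is reachable, so we keep all 13.
P0 = {B,D,H,I,M} | {A,C,E,F,G,J,K,L}.
On input 0, block {B,D,H,I,M} splits into {H,I,M} and {B,D}.
On input 1, block {A,C,E,F,G,J,K,L} splits into {E,G,J,L} and {A,K} and {C,F}.
On input 1, block {A,K} splits into {A} and {K}.
The partition is now stable with 6 blocks: {H,I,M} | {E,G,J,L} | {B,D} | {A} | {C,F} | {K}.
F and B end up in different blocks, so they are distinguishable. For instance, the string 'ε' is accepted from only B.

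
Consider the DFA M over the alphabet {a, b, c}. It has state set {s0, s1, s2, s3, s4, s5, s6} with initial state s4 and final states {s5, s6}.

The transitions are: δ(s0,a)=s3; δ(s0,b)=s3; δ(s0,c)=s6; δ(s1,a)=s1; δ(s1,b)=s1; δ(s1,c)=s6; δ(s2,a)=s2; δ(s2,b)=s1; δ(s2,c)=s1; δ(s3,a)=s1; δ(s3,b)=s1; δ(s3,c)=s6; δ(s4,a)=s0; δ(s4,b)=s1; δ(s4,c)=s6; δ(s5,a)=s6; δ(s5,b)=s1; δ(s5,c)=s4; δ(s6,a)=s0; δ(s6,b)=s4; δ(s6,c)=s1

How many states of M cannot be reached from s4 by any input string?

2

No path from s4 leads to s2, s5; the other 5 states are all reachable.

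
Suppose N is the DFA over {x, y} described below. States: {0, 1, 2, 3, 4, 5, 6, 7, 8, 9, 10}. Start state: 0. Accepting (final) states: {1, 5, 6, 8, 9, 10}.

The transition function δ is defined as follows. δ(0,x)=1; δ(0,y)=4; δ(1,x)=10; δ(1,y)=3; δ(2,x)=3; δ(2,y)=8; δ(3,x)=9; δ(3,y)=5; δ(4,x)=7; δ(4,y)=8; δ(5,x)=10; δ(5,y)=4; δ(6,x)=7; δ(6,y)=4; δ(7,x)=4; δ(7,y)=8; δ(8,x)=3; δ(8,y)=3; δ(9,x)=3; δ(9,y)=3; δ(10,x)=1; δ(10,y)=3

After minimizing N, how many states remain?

6

Reachable states from the start: {0,1,3,4,5,7,8,9,10}. Unreachable: {2,6} — drop them.
Initial partition by acceptance: {1,5,8,9,10} | {0,3,4,7}.
Refine {1,5,8,9,10} on symbol x: members go to different blocks, giving {1,5,10} and {8,9}.
Split {0,3,4,7} by δ(·,x) → {4,7} and {0} and {3}.
Refine {1,5,10} on symbol y: members go to different blocks, giving {1,10} and {5}.
Stable partition: {1,10} | {4,7} | {8,9} | {0} | {3} | {5} — 6 equivalence classes.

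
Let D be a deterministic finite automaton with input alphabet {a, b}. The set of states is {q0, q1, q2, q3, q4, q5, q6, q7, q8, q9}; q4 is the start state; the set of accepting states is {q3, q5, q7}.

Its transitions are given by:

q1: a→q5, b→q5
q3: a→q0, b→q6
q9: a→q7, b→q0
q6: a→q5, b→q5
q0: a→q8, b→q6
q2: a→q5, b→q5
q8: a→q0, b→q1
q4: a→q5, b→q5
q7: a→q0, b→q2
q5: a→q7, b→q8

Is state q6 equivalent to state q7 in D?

First remove the unreachable states {q3,q9}; 8 states remain.
P0 = {q5,q7} | {q0,q1,q2,q4,q6,q8}.
Refine {q5,q7} on symbol a: members go to different blocks, giving {q5} and {q7}.
Split {q0,q1,q2,q4,q6,q8} by δ(·,a) → {q1,q2,q4,q6} and {q0,q8}.
No further refinement is possible. Final partition (4 blocks): {q5} | {q1,q2,q4,q6} | {q7} | {q0,q8}.
q6 and q7 end up in different blocks, so they are distinguishable. For instance, the string 'ε' is accepted from only q7.

No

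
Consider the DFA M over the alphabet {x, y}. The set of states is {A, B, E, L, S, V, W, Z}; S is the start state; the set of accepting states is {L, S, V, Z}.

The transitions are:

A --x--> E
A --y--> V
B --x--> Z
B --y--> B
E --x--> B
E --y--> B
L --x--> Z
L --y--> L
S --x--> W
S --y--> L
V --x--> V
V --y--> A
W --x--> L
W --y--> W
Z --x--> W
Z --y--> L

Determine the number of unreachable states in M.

4

No path from S leads to A, B, E, V; the other 4 states are all reachable.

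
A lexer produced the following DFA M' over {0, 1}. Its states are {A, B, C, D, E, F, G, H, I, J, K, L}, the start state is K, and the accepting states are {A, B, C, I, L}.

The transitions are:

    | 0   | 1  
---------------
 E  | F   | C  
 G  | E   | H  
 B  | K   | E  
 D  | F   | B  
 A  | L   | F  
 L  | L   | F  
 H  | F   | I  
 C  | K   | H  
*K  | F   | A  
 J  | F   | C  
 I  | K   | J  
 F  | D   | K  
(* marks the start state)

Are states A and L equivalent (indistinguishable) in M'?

Yes

Reachable states from the start: {A,B,C,D,E,F,H,I,J,K,L}. Unreachable: {G} — drop them.
Initial partition by acceptance: {A,B,C,I,L} | {D,E,F,H,J,K}.
Refine {A,B,C,I,L} on symbol 0: members go to different blocks, giving {B,C,I} and {A,L}.
Split {D,E,F,H,J,K} by δ(·,1) → {D,E,H,J} and {F} and {K}.
Stable partition: {B,C,I} | {D,E,H,J} | {A,L} | {F} | {K} — 5 equivalence classes.
A and L lie in the same block of the stable partition, so they are equivalent — no string distinguishes them.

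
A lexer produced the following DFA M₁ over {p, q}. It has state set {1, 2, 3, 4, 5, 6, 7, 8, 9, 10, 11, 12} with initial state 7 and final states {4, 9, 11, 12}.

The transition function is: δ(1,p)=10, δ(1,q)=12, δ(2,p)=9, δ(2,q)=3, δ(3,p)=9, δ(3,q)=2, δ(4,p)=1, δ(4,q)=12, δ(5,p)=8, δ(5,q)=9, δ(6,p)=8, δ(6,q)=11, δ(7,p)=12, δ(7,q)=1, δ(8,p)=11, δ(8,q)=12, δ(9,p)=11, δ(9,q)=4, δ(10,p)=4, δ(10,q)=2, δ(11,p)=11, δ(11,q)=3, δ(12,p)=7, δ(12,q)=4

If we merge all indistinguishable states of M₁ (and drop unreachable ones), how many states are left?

States {5,6,8} cannot be reached from the start state, so discard them.
P0 = {4,9,11,12} | {1,2,3,7,10}.
Split {4,9,11,12} by δ(·,p) → {4,12} and {9,11}.
Split {1,2,3,7,10} by δ(·,p) → {2,3} and {7,10} and {1}.
Split {4,12} by δ(·,p) → {4} and {12}.
Split {9,11} by δ(·,q) → {9} and {11}.
On input p, block {7,10} splits into {7} and {10}.
No further refinement is possible. Final partition (8 blocks): {4} | {2,3} | {9} | {7} | {1} | {12} | {11} | {10}.

8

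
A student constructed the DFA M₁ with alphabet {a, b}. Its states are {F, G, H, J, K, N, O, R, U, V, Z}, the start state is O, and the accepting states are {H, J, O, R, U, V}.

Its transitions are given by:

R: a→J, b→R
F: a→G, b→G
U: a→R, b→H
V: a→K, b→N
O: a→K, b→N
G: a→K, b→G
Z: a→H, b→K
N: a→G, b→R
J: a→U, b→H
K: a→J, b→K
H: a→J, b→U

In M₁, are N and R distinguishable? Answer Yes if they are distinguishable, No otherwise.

Yes

States {F,V,Z} cannot be reached from the start state, so discard them.
Initial partition by acceptance: {H,J,O,R,U} | {G,K,N}.
Refine {H,J,O,R,U} on symbol a: members go to different blocks, giving {H,J,R,U} and {O}.
On input a, block {G,K,N} splits into {G,N} and {K}.
Refine {G,N} on symbol a: members go to different blocks, giving {N} and {G}.
The partition is now stable with 5 blocks: {H,J,R,U} | {N} | {O} | {K} | {G}.
N and R end up in different blocks, so they are distinguishable. For instance, the string 'ε' is accepted from only R.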